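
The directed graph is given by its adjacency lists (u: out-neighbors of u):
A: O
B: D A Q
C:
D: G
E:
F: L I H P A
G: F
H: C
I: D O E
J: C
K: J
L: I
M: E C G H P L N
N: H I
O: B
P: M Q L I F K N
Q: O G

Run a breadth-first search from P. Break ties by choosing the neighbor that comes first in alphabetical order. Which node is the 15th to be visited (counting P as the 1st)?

Visit P; enqueue F, I, K, L, M, N, Q → queue [F, I, K, L, M, N, Q]
Visit F; enqueue A, H → queue [I, K, L, M, N, Q, A, H]
Visit I; enqueue D, E, O → queue [K, L, M, N, Q, A, H, D, E, O]
Visit K; enqueue J → queue [L, M, N, Q, A, H, D, E, O, J]
Visit L → queue [M, N, Q, A, H, D, E, O, J]
Visit M; enqueue C, G → queue [N, Q, A, H, D, E, O, J, C, G]
Visit N → queue [Q, A, H, D, E, O, J, C, G]
Visit Q → queue [A, H, D, E, O, J, C, G]
Visit A → queue [H, D, E, O, J, C, G]
Visit H → queue [D, E, O, J, C, G]
Visit D → queue [E, O, J, C, G]
Visit E → queue [O, J, C, G]
Visit O; enqueue B → queue [J, C, G, B]
Visit J → queue [C, G, B]
Visit C → queue [G, B]
Visit G → queue [B]
Visit B → queue []

Visit order: P, F, I, K, L, M, N, Q, A, H, D, E, O, J, C, G, B

C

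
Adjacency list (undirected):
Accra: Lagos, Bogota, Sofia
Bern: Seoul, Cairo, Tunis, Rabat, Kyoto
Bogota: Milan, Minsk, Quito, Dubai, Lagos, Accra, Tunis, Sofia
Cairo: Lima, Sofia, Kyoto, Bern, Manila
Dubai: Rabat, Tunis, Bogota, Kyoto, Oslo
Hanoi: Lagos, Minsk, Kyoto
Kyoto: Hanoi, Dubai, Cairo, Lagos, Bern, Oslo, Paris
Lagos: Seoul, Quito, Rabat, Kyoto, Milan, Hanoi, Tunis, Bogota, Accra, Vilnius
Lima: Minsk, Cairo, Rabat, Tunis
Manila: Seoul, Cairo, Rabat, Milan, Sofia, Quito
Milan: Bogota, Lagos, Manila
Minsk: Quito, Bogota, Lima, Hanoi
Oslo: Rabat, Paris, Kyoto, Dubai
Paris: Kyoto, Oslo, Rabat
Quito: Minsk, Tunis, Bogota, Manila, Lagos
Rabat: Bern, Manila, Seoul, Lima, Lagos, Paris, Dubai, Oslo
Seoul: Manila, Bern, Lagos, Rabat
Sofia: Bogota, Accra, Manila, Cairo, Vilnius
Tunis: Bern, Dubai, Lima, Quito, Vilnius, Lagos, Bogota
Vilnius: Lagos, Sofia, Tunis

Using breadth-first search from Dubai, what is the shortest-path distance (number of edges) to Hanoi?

2

Level 0: Dubai
Level 1: Bogota, Kyoto, Oslo, Rabat, Tunis
Level 2: Accra, Bern, Cairo, Hanoi, Lagos, Lima, Manila, Milan, Minsk, Paris, Quito, Seoul, Sofia, Vilnius
Hanoi first appears at level 2.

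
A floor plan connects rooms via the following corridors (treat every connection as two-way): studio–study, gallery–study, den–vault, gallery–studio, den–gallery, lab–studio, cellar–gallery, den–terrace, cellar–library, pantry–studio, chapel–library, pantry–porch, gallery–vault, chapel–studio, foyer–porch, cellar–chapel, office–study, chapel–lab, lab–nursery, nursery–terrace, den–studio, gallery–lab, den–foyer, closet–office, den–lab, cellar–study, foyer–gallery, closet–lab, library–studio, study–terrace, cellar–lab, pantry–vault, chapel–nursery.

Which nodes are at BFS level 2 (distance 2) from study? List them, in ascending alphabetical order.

chapel, closet, den, foyer, lab, library, nursery, pantry, vault

Level 0: study
Level 1: cellar, gallery, office, studio, terrace
Level 2: chapel, closet, den, foyer, lab, library, nursery, pantry, vault
Level 3: porch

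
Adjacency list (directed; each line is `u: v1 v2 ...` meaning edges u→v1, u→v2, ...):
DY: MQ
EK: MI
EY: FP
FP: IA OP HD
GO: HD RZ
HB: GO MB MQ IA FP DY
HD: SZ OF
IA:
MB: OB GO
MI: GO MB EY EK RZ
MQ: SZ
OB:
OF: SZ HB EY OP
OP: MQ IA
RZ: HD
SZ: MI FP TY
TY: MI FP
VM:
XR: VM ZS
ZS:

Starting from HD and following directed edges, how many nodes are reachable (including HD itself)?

BFS from HD visits: HD, SZ, OF, MI, FP, TY, HB, EY, OP, GO, MB, EK, RZ, IA, MQ, DY, OB
Reachable nodes: 17 of 20 total.

17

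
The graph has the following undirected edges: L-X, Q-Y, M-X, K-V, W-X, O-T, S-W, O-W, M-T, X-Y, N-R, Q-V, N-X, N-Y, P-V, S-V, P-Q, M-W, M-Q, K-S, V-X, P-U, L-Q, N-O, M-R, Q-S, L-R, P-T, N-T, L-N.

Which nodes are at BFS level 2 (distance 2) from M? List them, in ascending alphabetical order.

Level 0: M
Level 1: Q, R, T, W, X
Level 2: L, N, O, P, S, V, Y
Level 3: K, U

L, N, O, P, S, V, Y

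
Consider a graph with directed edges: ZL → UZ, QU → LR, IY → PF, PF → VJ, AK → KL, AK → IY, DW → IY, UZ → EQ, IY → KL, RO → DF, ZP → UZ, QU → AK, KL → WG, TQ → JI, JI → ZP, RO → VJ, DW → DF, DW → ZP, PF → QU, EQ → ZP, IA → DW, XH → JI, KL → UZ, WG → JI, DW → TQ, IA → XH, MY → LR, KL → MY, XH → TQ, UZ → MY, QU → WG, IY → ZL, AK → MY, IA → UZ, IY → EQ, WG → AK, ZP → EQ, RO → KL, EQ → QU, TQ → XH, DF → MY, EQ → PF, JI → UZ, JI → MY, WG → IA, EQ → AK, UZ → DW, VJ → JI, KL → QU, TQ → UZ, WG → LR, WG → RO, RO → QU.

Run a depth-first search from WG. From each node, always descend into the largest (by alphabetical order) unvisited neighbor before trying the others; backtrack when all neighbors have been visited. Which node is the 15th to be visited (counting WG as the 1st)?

PF

Visit WG
WG → RO
RO → VJ
VJ → JI
JI → ZP
ZP → UZ
UZ → MY
MY → LR
UZ → EQ
EQ → QU
QU → AK
AK → KL
AK → IY
IY → ZL
IY → PF
UZ → DW
DW → TQ
TQ → XH
DW → DF
WG → IA

Visit order: WG, RO, VJ, JI, ZP, UZ, MY, LR, EQ, QU, AK, KL, IY, ZL, PF, DW, TQ, XH, DF, IA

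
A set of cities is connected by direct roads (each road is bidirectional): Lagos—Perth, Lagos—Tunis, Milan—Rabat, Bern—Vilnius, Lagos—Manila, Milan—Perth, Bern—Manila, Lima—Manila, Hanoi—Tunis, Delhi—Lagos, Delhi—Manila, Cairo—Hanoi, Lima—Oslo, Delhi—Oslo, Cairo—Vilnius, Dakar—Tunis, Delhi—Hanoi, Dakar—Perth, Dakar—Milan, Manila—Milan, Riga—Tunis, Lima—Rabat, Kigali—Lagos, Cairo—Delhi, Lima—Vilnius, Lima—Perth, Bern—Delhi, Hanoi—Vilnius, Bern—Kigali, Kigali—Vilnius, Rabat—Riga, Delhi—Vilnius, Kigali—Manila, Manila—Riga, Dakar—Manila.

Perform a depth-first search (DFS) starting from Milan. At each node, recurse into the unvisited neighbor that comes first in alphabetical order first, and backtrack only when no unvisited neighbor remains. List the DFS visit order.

Visit Milan
Milan → Dakar
Dakar → Manila
Manila → Bern
Bern → Delhi
Delhi → Cairo
Cairo → Hanoi
Hanoi → Tunis
Tunis → Lagos
Lagos → Kigali
Kigali → Vilnius
Vilnius → Lima
Lima → Oslo
Lima → Perth
Lima → Rabat
Rabat → Riga

Milan, Dakar, Manila, Bern, Delhi, Cairo, Hanoi, Tunis, Lagos, Kigali, Vilnius, Lima, Oslo, Perth, Rabat, Riga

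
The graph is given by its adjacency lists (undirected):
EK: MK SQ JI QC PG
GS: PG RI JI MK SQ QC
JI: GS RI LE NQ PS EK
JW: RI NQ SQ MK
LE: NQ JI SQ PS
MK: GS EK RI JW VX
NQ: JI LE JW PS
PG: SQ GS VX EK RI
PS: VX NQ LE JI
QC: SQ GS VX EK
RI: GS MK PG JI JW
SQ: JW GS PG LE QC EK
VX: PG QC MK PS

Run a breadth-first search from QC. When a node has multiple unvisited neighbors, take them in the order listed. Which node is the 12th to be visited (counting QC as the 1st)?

PS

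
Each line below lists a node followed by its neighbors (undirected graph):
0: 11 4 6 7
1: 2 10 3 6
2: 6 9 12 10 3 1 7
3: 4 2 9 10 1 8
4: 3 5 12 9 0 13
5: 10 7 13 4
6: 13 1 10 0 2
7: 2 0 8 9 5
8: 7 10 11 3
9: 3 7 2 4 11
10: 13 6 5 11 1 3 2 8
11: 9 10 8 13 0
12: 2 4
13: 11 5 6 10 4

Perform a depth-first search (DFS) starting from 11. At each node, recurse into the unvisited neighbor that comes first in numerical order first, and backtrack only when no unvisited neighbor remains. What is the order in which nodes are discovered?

Visit 11
11 → 0
0 → 4
4 → 3
3 → 1
1 → 2
2 → 6
6 → 10
10 → 5
5 → 7
7 → 8
7 → 9
5 → 13
2 → 12

11 → 0 → 4 → 3 → 1 → 2 → 6 → 10 → 5 → 7 → 8 → 9 → 13 → 12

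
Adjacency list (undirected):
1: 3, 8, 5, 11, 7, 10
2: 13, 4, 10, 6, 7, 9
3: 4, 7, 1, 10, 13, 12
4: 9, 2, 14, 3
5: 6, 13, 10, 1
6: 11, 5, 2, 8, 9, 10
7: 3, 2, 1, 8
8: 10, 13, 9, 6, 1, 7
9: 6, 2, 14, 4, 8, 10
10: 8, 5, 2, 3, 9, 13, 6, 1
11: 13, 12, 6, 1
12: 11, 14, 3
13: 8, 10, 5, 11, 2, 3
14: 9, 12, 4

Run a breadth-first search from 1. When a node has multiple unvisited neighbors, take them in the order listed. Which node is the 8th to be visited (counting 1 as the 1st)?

4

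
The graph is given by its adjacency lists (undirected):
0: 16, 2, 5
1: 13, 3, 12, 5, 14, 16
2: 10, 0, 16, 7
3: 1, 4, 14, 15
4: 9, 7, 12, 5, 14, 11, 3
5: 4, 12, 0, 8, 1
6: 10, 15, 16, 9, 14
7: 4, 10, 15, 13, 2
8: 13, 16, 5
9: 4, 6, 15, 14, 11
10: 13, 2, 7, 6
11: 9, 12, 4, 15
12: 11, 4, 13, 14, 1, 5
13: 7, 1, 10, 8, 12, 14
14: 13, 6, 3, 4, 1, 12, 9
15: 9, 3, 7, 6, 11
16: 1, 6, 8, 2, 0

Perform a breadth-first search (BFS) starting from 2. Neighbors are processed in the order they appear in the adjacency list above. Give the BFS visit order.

2 → 10 → 0 → 16 → 7 → 13 → 6 → 5 → 1 → 8 → 4 → 15 → 12 → 14 → 9 → 3 → 11

Visit 2; enqueue 10, 0, 16, 7 → queue [10, 0, 16, 7]
Visit 10; enqueue 13, 6 → queue [0, 16, 7, 13, 6]
Visit 0; enqueue 5 → queue [16, 7, 13, 6, 5]
Visit 16; enqueue 1, 8 → queue [7, 13, 6, 5, 1, 8]
Visit 7; enqueue 4, 15 → queue [13, 6, 5, 1, 8, 4, 15]
Visit 13; enqueue 12, 14 → queue [6, 5, 1, 8, 4, 15, 12, 14]
Visit 6; enqueue 9 → queue [5, 1, 8, 4, 15, 12, 14, 9]
Visit 5 → queue [1, 8, 4, 15, 12, 14, 9]
Visit 1; enqueue 3 → queue [8, 4, 15, 12, 14, 9, 3]
Visit 8 → queue [4, 15, 12, 14, 9, 3]
Visit 4; enqueue 11 → queue [15, 12, 14, 9, 3, 11]
Visit 15 → queue [12, 14, 9, 3, 11]
Visit 12 → queue [14, 9, 3, 11]
Visit 14 → queue [9, 3, 11]
Visit 9 → queue [3, 11]
Visit 3 → queue [11]
Visit 11 → queue []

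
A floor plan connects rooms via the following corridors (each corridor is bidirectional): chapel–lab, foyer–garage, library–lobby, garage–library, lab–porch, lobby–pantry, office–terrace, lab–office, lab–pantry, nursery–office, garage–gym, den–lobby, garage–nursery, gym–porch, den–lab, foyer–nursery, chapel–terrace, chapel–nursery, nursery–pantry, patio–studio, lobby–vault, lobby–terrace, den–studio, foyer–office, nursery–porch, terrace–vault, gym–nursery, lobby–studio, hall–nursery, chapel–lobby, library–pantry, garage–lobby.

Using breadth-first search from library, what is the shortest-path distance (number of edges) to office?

Level 0: library
Level 1: garage, lobby, pantry
Level 2: chapel, den, foyer, gym, lab, nursery, studio, terrace, vault
Level 3: hall, office, patio, porch
office first appears at level 3.

3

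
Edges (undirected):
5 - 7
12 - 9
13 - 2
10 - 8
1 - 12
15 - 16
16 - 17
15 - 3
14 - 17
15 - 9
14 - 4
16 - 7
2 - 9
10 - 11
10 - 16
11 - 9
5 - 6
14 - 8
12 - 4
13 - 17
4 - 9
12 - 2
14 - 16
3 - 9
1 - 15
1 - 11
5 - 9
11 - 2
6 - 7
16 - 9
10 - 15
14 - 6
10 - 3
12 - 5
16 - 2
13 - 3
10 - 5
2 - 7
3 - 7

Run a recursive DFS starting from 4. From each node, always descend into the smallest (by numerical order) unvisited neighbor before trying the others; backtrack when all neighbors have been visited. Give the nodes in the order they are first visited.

4 9 2 7 3 10 5 6 14 8 16 15 1 11 12 17 13

Visit 4
4 → 9
9 → 2
2 → 7
7 → 3
3 → 10
10 → 5
5 → 6
6 → 14
14 → 8
14 → 16
16 → 15
15 → 1
1 → 11
1 → 12
16 → 17
17 → 13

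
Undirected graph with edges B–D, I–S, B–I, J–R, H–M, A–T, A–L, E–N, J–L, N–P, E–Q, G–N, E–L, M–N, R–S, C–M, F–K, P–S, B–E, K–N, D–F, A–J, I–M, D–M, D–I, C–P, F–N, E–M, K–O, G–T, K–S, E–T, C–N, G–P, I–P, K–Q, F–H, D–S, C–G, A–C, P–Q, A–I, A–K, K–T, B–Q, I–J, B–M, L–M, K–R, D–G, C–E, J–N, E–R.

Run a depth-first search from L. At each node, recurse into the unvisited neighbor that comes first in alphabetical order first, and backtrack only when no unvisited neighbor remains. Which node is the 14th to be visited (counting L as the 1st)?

P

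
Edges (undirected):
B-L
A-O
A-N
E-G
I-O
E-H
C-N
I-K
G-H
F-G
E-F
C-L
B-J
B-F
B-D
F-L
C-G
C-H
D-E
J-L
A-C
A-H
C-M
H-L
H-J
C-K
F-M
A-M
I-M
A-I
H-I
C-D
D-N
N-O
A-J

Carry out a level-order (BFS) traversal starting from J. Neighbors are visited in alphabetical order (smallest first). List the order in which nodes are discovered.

J -> A -> B -> H -> L -> C -> I -> M -> N -> O -> D -> F -> E -> G -> K

Visit J; enqueue A, B, H, L → queue [A, B, H, L]
Visit A; enqueue C, I, M, N, O → queue [B, H, L, C, I, M, N, O]
Visit B; enqueue D, F → queue [H, L, C, I, M, N, O, D, F]
Visit H; enqueue E, G → queue [L, C, I, M, N, O, D, F, E, G]
Visit L → queue [C, I, M, N, O, D, F, E, G]
Visit C; enqueue K → queue [I, M, N, O, D, F, E, G, K]
Visit I → queue [M, N, O, D, F, E, G, K]
Visit M → queue [N, O, D, F, E, G, K]
Visit N → queue [O, D, F, E, G, K]
Visit O → queue [D, F, E, G, K]
Visit D → queue [F, E, G, K]
Visit F → queue [E, G, K]
Visit E → queue [G, K]
Visit G → queue [K]
Visit K → queue []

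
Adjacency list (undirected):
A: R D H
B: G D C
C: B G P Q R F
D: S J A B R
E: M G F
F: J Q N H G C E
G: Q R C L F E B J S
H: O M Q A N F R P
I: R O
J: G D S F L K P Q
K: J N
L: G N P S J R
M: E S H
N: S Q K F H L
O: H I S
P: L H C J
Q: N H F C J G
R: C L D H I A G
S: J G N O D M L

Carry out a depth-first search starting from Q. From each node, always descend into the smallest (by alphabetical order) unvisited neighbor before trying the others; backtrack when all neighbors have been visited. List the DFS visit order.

Q, C, B, D, A, H, F, E, G, J, K, N, L, P, R, I, O, S, M

Visit Q
Q → C
C → B
B → D
D → A
A → H
H → F
F → E
E → G
G → J
J → K
K → N
N → L
L → P
L → R
R → I
I → O
O → S
S → M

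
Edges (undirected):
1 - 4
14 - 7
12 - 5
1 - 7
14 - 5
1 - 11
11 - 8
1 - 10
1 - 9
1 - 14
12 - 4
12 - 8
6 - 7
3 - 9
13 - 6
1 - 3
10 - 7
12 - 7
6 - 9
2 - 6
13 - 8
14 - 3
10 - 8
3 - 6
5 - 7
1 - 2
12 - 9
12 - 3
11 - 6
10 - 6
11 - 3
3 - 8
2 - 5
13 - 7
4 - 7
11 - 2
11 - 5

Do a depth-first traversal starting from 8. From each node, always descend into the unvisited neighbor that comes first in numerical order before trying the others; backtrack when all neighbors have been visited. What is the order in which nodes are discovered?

8, 3, 1, 2, 5, 7, 4, 12, 9, 6, 10, 11, 13, 14

Visit 8
8 → 3
3 → 1
1 → 2
2 → 5
5 → 7
7 → 4
4 → 12
12 → 9
9 → 6
6 → 10
6 → 11
6 → 13
7 → 14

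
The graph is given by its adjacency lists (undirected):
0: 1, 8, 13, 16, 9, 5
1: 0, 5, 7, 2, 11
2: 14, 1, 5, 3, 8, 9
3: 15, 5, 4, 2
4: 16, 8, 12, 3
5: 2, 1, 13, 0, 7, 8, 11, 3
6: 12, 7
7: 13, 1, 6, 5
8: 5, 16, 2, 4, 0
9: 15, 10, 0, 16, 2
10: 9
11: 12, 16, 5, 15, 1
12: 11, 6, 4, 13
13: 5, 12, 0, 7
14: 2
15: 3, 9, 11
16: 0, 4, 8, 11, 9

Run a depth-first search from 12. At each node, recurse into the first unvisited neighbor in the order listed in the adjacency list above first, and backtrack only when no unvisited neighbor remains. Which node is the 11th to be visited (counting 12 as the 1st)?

Visit 12
12 → 11
11 → 16
16 → 0
0 → 1
1 → 5
5 → 2
2 → 14
2 → 3
3 → 15
15 → 9
9 → 10
3 → 4
4 → 8
5 → 13
13 → 7
7 → 6

Visit order: 12, 11, 16, 0, 1, 5, 2, 14, 3, 15, 9, 10, 4, 8, 13, 7, 6

9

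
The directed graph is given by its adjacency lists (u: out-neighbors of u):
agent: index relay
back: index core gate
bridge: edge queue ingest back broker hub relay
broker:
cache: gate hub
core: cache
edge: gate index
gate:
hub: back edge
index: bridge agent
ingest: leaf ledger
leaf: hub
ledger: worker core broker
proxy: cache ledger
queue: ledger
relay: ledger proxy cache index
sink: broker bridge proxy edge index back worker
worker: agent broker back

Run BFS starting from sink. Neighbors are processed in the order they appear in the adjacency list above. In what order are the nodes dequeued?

Visit sink; enqueue broker, bridge, proxy, edge, index, back, worker → queue [broker, bridge, proxy, edge, index, back, worker]
Visit broker → queue [bridge, proxy, edge, index, back, worker]
Visit bridge; enqueue queue, ingest, hub, relay → queue [proxy, edge, index, back, worker, queue, ingest, hub, relay]
Visit proxy; enqueue cache, ledger → queue [edge, index, back, worker, queue, ingest, hub, relay, cache, ledger]
Visit edge; enqueue gate → queue [index, back, worker, queue, ingest, hub, relay, cache, ledger, gate]
Visit index; enqueue agent → queue [back, worker, queue, ingest, hub, relay, cache, ledger, gate, agent]
Visit back; enqueue core → queue [worker, queue, ingest, hub, relay, cache, ledger, gate, agent, core]
Visit worker → queue [queue, ingest, hub, relay, cache, ledger, gate, agent, core]
Visit queue → queue [ingest, hub, relay, cache, ledger, gate, agent, core]
Visit ingest; enqueue leaf → queue [hub, relay, cache, ledger, gate, agent, core, leaf]
Visit hub → queue [relay, cache, ledger, gate, agent, core, leaf]
Visit relay → queue [cache, ledger, gate, agent, core, leaf]
Visit cache → queue [ledger, gate, agent, core, leaf]
Visit ledger → queue [gate, agent, core, leaf]
Visit gate → queue [agent, core, leaf]
Visit agent → queue [core, leaf]
Visit core → queue [leaf]
Visit leaf → queue []

sink, broker, bridge, proxy, edge, index, back, worker, queue, ingest, hub, relay, cache, ledger, gate, agent, core, leaf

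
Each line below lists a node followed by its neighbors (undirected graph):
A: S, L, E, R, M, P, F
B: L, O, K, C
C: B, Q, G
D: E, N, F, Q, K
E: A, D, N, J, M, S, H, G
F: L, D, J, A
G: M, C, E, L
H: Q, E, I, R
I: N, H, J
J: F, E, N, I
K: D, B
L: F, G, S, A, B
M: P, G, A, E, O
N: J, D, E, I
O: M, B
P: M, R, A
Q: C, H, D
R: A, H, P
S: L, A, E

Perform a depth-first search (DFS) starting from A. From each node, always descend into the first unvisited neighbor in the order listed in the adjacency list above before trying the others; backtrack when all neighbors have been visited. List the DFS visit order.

Visit A
A → S
S → L
L → F
F → D
D → E
E → N
N → J
J → I
I → H
H → Q
Q → C
C → B
B → O
O → M
M → P
P → R
M → G
B → K

A → S → L → F → D → E → N → J → I → H → Q → C → B → O → M → P → R → G → K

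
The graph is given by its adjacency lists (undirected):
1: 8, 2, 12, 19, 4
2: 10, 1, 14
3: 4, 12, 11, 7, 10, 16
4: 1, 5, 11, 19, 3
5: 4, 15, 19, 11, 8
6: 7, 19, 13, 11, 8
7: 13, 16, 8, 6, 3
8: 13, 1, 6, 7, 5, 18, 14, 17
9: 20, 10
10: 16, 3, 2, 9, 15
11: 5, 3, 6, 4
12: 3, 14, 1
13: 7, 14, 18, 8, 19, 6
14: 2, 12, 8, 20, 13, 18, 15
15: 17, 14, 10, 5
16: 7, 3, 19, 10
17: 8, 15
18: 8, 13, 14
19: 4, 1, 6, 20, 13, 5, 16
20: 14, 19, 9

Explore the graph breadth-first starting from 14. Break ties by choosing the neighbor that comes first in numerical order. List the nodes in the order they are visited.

14, 2, 8, 12, 13, 15, 18, 20, 1, 10, 5, 6, 7, 17, 3, 19, 9, 4, 16, 11

Visit 14; enqueue 2, 8, 12, 13, 15, 18, 20 → queue [2, 8, 12, 13, 15, 18, 20]
Visit 2; enqueue 1, 10 → queue [8, 12, 13, 15, 18, 20, 1, 10]
Visit 8; enqueue 5, 6, 7, 17 → queue [12, 13, 15, 18, 20, 1, 10, 5, 6, 7, 17]
Visit 12; enqueue 3 → queue [13, 15, 18, 20, 1, 10, 5, 6, 7, 17, 3]
Visit 13; enqueue 19 → queue [15, 18, 20, 1, 10, 5, 6, 7, 17, 3, 19]
Visit 15 → queue [18, 20, 1, 10, 5, 6, 7, 17, 3, 19]
Visit 18 → queue [20, 1, 10, 5, 6, 7, 17, 3, 19]
Visit 20; enqueue 9 → queue [1, 10, 5, 6, 7, 17, 3, 19, 9]
Visit 1; enqueue 4 → queue [10, 5, 6, 7, 17, 3, 19, 9, 4]
Visit 10; enqueue 16 → queue [5, 6, 7, 17, 3, 19, 9, 4, 16]
Visit 5; enqueue 11 → queue [6, 7, 17, 3, 19, 9, 4, 16, 11]
Visit 6 → queue [7, 17, 3, 19, 9, 4, 16, 11]
Visit 7 → queue [17, 3, 19, 9, 4, 16, 11]
Visit 17 → queue [3, 19, 9, 4, 16, 11]
Visit 3 → queue [19, 9, 4, 16, 11]
Visit 19 → queue [9, 4, 16, 11]
Visit 9 → queue [4, 16, 11]
Visit 4 → queue [16, 11]
Visit 16 → queue [11]
Visit 11 → queue []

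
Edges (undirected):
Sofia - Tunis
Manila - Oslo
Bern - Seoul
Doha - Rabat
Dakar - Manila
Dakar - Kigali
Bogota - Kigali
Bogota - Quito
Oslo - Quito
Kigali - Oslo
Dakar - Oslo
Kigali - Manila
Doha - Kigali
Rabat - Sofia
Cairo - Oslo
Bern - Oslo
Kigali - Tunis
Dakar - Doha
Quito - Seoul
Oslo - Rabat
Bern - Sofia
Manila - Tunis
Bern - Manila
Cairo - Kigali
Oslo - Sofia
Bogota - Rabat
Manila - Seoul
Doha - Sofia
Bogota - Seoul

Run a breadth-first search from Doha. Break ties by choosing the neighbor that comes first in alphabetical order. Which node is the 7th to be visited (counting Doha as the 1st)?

Visit Doha; enqueue Dakar, Kigali, Rabat, Sofia → queue [Dakar, Kigali, Rabat, Sofia]
Visit Dakar; enqueue Manila, Oslo → queue [Kigali, Rabat, Sofia, Manila, Oslo]
Visit Kigali; enqueue Bogota, Cairo, Tunis → queue [Rabat, Sofia, Manila, Oslo, Bogota, Cairo, Tunis]
Visit Rabat → queue [Sofia, Manila, Oslo, Bogota, Cairo, Tunis]
Visit Sofia; enqueue Bern → queue [Manila, Oslo, Bogota, Cairo, Tunis, Bern]
Visit Manila; enqueue Seoul → queue [Oslo, Bogota, Cairo, Tunis, Bern, Seoul]
Visit Oslo; enqueue Quito → queue [Bogota, Cairo, Tunis, Bern, Seoul, Quito]
Visit Bogota → queue [Cairo, Tunis, Bern, Seoul, Quito]
Visit Cairo → queue [Tunis, Bern, Seoul, Quito]
Visit Tunis → queue [Bern, Seoul, Quito]
Visit Bern → queue [Seoul, Quito]
Visit Seoul → queue [Quito]
Visit Quito → queue []

Visit order: Doha, Dakar, Kigali, Rabat, Sofia, Manila, Oslo, Bogota, Cairo, Tunis, Bern, Seoul, Quito

Oslo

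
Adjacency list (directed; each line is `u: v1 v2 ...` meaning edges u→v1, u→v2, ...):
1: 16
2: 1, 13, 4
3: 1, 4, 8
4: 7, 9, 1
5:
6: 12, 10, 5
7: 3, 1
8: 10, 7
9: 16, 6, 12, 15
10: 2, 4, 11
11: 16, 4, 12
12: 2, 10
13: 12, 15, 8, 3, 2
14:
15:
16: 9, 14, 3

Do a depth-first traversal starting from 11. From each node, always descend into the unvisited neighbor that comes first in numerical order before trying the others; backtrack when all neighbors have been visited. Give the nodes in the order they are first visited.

Visit 11
11 → 4
4 → 1
1 → 16
16 → 3
3 → 8
8 → 7
8 → 10
10 → 2
2 → 13
13 → 12
13 → 15
16 → 9
9 → 6
6 → 5
16 → 14

11, 4, 1, 16, 3, 8, 7, 10, 2, 13, 12, 15, 9, 6, 5, 14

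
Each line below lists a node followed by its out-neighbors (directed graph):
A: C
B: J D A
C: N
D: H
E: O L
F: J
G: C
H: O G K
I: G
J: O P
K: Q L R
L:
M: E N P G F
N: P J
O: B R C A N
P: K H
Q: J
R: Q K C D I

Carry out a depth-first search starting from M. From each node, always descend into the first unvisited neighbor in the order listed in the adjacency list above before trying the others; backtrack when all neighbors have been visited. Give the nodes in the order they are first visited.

M, E, O, B, J, P, K, Q, L, R, C, N, D, H, G, I, A, F

Visit M
M → E
E → O
O → B
B → J
J → P
P → K
K → Q
K → L
K → R
R → C
C → N
R → D
D → H
H → G
R → I
B → A
M → F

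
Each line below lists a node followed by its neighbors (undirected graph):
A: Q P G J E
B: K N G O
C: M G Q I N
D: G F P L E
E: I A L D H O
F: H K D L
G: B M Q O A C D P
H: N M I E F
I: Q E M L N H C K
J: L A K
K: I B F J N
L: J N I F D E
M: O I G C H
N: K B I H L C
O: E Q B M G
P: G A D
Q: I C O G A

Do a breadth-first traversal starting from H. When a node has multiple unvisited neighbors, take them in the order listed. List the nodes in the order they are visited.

Visit H; enqueue N, M, I, E, F → queue [N, M, I, E, F]
Visit N; enqueue K, B, L, C → queue [M, I, E, F, K, B, L, C]
Visit M; enqueue O, G → queue [I, E, F, K, B, L, C, O, G]
Visit I; enqueue Q → queue [E, F, K, B, L, C, O, G, Q]
Visit E; enqueue A, D → queue [F, K, B, L, C, O, G, Q, A, D]
Visit F → queue [K, B, L, C, O, G, Q, A, D]
Visit K; enqueue J → queue [B, L, C, O, G, Q, A, D, J]
Visit B → queue [L, C, O, G, Q, A, D, J]
Visit L → queue [C, O, G, Q, A, D, J]
Visit C → queue [O, G, Q, A, D, J]
Visit O → queue [G, Q, A, D, J]
Visit G; enqueue P → queue [Q, A, D, J, P]
Visit Q → queue [A, D, J, P]
Visit A → queue [D, J, P]
Visit D → queue [J, P]
Visit J → queue [P]
Visit P → queue []

H, N, M, I, E, F, K, B, L, C, O, G, Q, A, D, J, P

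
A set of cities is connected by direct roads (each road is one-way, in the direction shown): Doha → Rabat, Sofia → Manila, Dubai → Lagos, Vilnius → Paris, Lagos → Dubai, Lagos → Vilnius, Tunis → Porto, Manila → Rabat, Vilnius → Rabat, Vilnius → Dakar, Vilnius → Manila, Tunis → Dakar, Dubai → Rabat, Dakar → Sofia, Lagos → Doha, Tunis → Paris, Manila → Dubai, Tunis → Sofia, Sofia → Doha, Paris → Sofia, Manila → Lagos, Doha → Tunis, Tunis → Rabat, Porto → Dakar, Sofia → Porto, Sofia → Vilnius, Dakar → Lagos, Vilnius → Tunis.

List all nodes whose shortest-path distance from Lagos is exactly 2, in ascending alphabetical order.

Level 0: Lagos
Level 1: Doha, Dubai, Vilnius
Level 2: Dakar, Manila, Paris, Rabat, Tunis
Level 3: Porto, Sofia

Dakar, Manila, Paris, Rabat, Tunis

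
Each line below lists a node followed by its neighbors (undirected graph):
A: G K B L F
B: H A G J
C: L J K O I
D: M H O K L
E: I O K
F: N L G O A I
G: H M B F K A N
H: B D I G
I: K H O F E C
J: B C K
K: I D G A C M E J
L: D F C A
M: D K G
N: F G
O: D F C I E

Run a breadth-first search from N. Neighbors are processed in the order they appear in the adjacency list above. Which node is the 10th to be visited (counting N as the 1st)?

Visit N; enqueue F, G → queue [F, G]
Visit F; enqueue L, O, A, I → queue [G, L, O, A, I]
Visit G; enqueue H, M, B, K → queue [L, O, A, I, H, M, B, K]
Visit L; enqueue D, C → queue [O, A, I, H, M, B, K, D, C]
Visit O; enqueue E → queue [A, I, H, M, B, K, D, C, E]
Visit A → queue [I, H, M, B, K, D, C, E]
Visit I → queue [H, M, B, K, D, C, E]
Visit H → queue [M, B, K, D, C, E]
Visit M → queue [B, K, D, C, E]
Visit B; enqueue J → queue [K, D, C, E, J]
Visit K → queue [D, C, E, J]
Visit D → queue [C, E, J]
Visit C → queue [E, J]
Visit E → queue [J]
Visit J → queue []

Visit order: N, F, G, L, O, A, I, H, M, B, K, D, C, E, J

B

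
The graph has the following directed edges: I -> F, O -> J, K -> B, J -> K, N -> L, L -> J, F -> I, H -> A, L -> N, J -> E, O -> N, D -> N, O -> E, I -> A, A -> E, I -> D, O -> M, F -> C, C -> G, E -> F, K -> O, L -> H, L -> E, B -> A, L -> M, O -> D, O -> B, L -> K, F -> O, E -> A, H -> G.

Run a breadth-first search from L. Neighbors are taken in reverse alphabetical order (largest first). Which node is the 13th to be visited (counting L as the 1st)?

D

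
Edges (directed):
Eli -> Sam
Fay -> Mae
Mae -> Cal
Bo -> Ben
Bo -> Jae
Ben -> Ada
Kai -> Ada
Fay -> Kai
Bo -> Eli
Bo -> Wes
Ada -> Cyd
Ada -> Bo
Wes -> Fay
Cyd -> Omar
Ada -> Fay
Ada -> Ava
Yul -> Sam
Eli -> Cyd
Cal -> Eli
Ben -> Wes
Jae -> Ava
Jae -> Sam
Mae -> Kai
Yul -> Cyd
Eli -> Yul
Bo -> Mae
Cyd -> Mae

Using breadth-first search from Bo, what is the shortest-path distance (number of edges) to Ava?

Level 0: Bo
Level 1: Ben, Eli, Jae, Mae, Wes
Level 2: Ada, Ava, Cal, Cyd, Fay, Kai, Sam, Yul
Level 3: Omar
Ava first appears at level 2.

2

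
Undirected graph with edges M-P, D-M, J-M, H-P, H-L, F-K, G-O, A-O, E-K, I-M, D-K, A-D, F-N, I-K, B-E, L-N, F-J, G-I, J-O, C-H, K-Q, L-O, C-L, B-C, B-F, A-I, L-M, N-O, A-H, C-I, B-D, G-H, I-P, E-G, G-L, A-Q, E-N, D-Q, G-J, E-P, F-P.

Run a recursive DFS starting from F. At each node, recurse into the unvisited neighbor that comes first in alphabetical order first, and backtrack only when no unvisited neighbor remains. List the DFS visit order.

Visit F
F → B
B → C
C → H
H → A
A → D
D → K
K → E
E → G
G → I
I → M
M → J
J → O
O → L
L → N
M → P
K → Q

F, B, C, H, A, D, K, E, G, I, M, J, O, L, N, P, Q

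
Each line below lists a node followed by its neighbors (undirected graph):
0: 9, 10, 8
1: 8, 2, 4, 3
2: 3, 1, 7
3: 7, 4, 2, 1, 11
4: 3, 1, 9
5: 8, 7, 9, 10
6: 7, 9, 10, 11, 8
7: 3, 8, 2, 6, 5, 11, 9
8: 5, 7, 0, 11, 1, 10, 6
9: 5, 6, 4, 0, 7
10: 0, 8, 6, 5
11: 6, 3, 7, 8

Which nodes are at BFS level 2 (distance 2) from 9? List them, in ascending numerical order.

1, 2, 3, 8, 10, 11

Level 0: 9
Level 1: 0, 4, 5, 6, 7
Level 2: 1, 2, 3, 8, 10, 11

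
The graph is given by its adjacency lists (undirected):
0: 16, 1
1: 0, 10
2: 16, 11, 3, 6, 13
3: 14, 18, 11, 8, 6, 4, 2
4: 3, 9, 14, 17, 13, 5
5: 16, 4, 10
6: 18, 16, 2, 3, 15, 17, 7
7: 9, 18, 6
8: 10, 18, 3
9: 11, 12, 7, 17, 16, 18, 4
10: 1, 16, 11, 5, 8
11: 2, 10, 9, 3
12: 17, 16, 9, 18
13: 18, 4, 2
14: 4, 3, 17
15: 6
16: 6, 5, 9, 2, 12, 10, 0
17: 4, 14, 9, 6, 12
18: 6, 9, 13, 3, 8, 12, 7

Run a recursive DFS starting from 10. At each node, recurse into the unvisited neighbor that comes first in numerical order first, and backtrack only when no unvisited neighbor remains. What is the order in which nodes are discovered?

10, 1, 0, 16, 2, 3, 4, 5, 9, 7, 6, 15, 17, 12, 18, 8, 13, 14, 11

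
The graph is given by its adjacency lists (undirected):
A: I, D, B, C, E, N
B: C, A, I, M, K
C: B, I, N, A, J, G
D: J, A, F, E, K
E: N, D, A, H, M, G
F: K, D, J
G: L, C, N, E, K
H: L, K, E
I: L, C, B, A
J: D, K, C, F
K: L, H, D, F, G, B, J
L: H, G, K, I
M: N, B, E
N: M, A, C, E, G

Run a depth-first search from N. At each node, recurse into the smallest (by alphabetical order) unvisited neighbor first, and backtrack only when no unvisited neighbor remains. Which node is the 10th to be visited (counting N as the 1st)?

K

Visit N
N → A
A → B
B → C
C → G
G → E
E → D
D → F
F → J
J → K
K → H
H → L
L → I
E → M

Visit order: N, A, B, C, G, E, D, F, J, K, H, L, I, M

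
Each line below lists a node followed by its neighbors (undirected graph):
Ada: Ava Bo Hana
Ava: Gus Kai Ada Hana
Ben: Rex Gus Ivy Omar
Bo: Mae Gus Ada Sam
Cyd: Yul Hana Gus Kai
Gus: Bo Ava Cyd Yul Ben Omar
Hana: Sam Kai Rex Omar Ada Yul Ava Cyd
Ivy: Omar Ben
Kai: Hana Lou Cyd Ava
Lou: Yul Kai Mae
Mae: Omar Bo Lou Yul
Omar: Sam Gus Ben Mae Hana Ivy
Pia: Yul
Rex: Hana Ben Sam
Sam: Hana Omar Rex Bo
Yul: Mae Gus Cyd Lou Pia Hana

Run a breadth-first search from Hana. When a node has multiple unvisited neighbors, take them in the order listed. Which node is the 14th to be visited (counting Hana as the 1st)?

Mae

Visit Hana; enqueue Sam, Kai, Rex, Omar, Ada, Yul, Ava, Cyd → queue [Sam, Kai, Rex, Omar, Ada, Yul, Ava, Cyd]
Visit Sam; enqueue Bo → queue [Kai, Rex, Omar, Ada, Yul, Ava, Cyd, Bo]
Visit Kai; enqueue Lou → queue [Rex, Omar, Ada, Yul, Ava, Cyd, Bo, Lou]
Visit Rex; enqueue Ben → queue [Omar, Ada, Yul, Ava, Cyd, Bo, Lou, Ben]
Visit Omar; enqueue Gus, Mae, Ivy → queue [Ada, Yul, Ava, Cyd, Bo, Lou, Ben, Gus, Mae, Ivy]
Visit Ada → queue [Yul, Ava, Cyd, Bo, Lou, Ben, Gus, Mae, Ivy]
Visit Yul; enqueue Pia → queue [Ava, Cyd, Bo, Lou, Ben, Gus, Mae, Ivy, Pia]
Visit Ava → queue [Cyd, Bo, Lou, Ben, Gus, Mae, Ivy, Pia]
Visit Cyd → queue [Bo, Lou, Ben, Gus, Mae, Ivy, Pia]
Visit Bo → queue [Lou, Ben, Gus, Mae, Ivy, Pia]
Visit Lou → queue [Ben, Gus, Mae, Ivy, Pia]
Visit Ben → queue [Gus, Mae, Ivy, Pia]
Visit Gus → queue [Mae, Ivy, Pia]
Visit Mae → queue [Ivy, Pia]
Visit Ivy → queue [Pia]
Visit Pia → queue []

Visit order: Hana, Sam, Kai, Rex, Omar, Ada, Yul, Ava, Cyd, Bo, Lou, Ben, Gus, Mae, Ivy, Pia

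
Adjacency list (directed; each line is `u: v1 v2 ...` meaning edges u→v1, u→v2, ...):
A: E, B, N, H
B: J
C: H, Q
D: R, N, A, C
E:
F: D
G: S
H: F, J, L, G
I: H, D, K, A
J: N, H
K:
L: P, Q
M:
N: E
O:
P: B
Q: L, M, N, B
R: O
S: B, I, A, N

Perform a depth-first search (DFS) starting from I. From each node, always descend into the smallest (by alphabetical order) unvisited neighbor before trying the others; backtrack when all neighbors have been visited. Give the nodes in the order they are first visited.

I, A, B, J, H, F, D, C, Q, L, P, M, N, E, R, O, G, S, K

Visit I
I → A
A → B
B → J
J → H
H → F
F → D
D → C
C → Q
Q → L
L → P
Q → M
Q → N
N → E
D → R
R → O
H → G
G → S
I → K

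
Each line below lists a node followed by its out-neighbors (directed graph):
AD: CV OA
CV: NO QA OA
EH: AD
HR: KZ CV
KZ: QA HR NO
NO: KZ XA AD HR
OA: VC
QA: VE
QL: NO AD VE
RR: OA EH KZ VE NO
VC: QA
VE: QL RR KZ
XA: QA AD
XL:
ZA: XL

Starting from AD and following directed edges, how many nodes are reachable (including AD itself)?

13

BFS from AD visits: AD, CV, OA, NO, QA, VC, HR, KZ, XA, VE, QL, RR, EH
Reachable nodes: 13 of 15 total.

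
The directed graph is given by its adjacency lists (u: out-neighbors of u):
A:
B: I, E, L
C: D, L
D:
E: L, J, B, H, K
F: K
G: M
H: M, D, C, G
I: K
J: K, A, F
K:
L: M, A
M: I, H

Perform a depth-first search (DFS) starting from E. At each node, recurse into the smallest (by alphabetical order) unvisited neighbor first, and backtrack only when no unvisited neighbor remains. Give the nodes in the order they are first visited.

E, B, I, K, L, A, M, H, C, D, G, J, F

Visit E
E → B
B → I
I → K
B → L
L → A
L → M
M → H
H → C
C → D
H → G
E → J
J → F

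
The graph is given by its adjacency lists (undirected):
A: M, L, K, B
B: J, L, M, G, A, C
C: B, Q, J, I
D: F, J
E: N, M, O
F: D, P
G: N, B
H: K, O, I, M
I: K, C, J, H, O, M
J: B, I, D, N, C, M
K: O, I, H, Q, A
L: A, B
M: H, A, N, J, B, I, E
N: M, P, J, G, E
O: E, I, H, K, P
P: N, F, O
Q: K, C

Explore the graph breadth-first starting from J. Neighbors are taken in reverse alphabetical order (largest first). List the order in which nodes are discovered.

Visit J; enqueue N, M, I, D, C, B → queue [N, M, I, D, C, B]
Visit N; enqueue P, G, E → queue [M, I, D, C, B, P, G, E]
Visit M; enqueue H, A → queue [I, D, C, B, P, G, E, H, A]
Visit I; enqueue O, K → queue [D, C, B, P, G, E, H, A, O, K]
Visit D; enqueue F → queue [C, B, P, G, E, H, A, O, K, F]
Visit C; enqueue Q → queue [B, P, G, E, H, A, O, K, F, Q]
Visit B; enqueue L → queue [P, G, E, H, A, O, K, F, Q, L]
Visit P → queue [G, E, H, A, O, K, F, Q, L]
Visit G → queue [E, H, A, O, K, F, Q, L]
Visit E → queue [H, A, O, K, F, Q, L]
Visit H → queue [A, O, K, F, Q, L]
Visit A → queue [O, K, F, Q, L]
Visit O → queue [K, F, Q, L]
Visit K → queue [F, Q, L]
Visit F → queue [Q, L]
Visit Q → queue [L]
Visit L → queue []

J -> N -> M -> I -> D -> C -> B -> P -> G -> E -> H -> A -> O -> K -> F -> Q -> L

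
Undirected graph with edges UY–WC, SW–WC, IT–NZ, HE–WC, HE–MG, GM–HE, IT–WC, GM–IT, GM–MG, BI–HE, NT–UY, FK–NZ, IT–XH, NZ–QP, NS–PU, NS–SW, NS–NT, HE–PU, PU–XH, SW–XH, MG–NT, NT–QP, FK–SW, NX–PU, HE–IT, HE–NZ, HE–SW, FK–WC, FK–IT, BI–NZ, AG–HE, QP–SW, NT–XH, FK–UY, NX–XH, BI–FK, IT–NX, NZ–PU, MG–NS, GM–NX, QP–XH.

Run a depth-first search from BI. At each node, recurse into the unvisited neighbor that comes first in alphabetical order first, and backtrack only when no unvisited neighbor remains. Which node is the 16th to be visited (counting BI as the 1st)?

Visit BI
BI → FK
FK → IT
IT → GM
GM → HE
HE → AG
HE → MG
MG → NS
NS → NT
NT → QP
QP → NZ
NZ → PU
PU → NX
NX → XH
XH → SW
SW → WC
WC → UY

Visit order: BI, FK, IT, GM, HE, AG, MG, NS, NT, QP, NZ, PU, NX, XH, SW, WC, UY

WC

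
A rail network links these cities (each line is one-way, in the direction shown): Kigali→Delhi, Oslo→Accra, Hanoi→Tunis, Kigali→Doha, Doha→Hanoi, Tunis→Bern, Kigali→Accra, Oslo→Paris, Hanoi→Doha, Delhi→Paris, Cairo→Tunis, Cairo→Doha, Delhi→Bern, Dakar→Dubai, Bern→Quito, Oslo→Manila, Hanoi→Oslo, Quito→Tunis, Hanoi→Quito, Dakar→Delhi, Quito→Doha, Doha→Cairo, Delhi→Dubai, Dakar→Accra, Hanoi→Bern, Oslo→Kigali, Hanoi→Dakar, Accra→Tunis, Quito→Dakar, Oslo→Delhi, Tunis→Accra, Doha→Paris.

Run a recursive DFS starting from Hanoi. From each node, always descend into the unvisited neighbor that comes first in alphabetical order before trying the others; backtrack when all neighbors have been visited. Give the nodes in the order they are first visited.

Hanoi, Bern, Quito, Dakar, Accra, Tunis, Delhi, Dubai, Paris, Doha, Cairo, Oslo, Kigali, Manila

Visit Hanoi
Hanoi → Bern
Bern → Quito
Quito → Dakar
Dakar → Accra
Accra → Tunis
Dakar → Delhi
Delhi → Dubai
Delhi → Paris
Quito → Doha
Doha → Cairo
Hanoi → Oslo
Oslo → Kigali
Oslo → Manila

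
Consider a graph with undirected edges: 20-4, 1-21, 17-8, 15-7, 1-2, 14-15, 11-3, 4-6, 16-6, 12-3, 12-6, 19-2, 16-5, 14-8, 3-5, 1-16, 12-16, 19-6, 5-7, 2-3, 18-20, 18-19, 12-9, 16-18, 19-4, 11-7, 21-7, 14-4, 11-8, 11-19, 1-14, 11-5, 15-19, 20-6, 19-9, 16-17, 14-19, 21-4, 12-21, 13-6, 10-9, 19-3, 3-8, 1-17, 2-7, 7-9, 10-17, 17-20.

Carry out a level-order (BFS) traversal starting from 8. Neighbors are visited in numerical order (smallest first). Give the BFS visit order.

Visit 8; enqueue 3, 11, 14, 17 → queue [3, 11, 14, 17]
Visit 3; enqueue 2, 5, 12, 19 → queue [11, 14, 17, 2, 5, 12, 19]
Visit 11; enqueue 7 → queue [14, 17, 2, 5, 12, 19, 7]
Visit 14; enqueue 1, 4, 15 → queue [17, 2, 5, 12, 19, 7, 1, 4, 15]
Visit 17; enqueue 10, 16, 20 → queue [2, 5, 12, 19, 7, 1, 4, 15, 10, 16, 20]
Visit 2 → queue [5, 12, 19, 7, 1, 4, 15, 10, 16, 20]
Visit 5 → queue [12, 19, 7, 1, 4, 15, 10, 16, 20]
Visit 12; enqueue 6, 9, 21 → queue [19, 7, 1, 4, 15, 10, 16, 20, 6, 9, 21]
Visit 19; enqueue 18 → queue [7, 1, 4, 15, 10, 16, 20, 6, 9, 21, 18]
Visit 7 → queue [1, 4, 15, 10, 16, 20, 6, 9, 21, 18]
Visit 1 → queue [4, 15, 10, 16, 20, 6, 9, 21, 18]
Visit 4 → queue [15, 10, 16, 20, 6, 9, 21, 18]
Visit 15 → queue [10, 16, 20, 6, 9, 21, 18]
Visit 10 → queue [16, 20, 6, 9, 21, 18]
Visit 16 → queue [20, 6, 9, 21, 18]
Visit 20 → queue [6, 9, 21, 18]
Visit 6; enqueue 13 → queue [9, 21, 18, 13]
Visit 9 → queue [21, 18, 13]
Visit 21 → queue [18, 13]
Visit 18 → queue [13]
Visit 13 → queue []

8, 3, 11, 14, 17, 2, 5, 12, 19, 7, 1, 4, 15, 10, 16, 20, 6, 9, 21, 18, 13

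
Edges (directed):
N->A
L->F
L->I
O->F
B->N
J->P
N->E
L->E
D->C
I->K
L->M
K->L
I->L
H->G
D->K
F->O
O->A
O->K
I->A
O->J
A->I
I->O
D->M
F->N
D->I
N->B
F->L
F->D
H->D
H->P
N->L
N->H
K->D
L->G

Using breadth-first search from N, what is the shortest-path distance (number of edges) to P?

Level 0: N
Level 1: A, B, E, H, L
Level 2: D, F, G, I, M, P
Level 3: C, K, O
Level 4: J
P first appears at level 2.

2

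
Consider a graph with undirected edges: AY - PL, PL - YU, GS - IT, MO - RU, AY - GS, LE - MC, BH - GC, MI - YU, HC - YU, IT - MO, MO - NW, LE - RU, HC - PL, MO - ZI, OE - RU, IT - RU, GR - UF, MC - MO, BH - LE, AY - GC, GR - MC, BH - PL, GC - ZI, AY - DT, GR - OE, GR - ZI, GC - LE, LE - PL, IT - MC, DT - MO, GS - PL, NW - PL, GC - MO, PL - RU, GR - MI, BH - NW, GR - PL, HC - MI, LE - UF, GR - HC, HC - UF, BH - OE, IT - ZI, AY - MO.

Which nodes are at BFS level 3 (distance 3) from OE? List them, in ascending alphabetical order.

Level 0: OE
Level 1: BH, GR, RU
Level 2: GC, HC, IT, LE, MC, MI, MO, NW, PL, UF, ZI
Level 3: AY, DT, GS, YU

AY, DT, GS, YU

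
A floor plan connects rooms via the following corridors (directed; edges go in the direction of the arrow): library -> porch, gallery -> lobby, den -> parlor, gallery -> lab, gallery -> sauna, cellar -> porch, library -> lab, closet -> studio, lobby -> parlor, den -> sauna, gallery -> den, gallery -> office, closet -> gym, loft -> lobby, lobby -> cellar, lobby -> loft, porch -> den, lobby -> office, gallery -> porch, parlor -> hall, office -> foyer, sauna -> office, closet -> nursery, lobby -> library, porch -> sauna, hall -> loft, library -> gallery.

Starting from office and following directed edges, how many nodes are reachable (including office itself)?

2

BFS from office visits: office, foyer
Reachable nodes: 2 of 17 total.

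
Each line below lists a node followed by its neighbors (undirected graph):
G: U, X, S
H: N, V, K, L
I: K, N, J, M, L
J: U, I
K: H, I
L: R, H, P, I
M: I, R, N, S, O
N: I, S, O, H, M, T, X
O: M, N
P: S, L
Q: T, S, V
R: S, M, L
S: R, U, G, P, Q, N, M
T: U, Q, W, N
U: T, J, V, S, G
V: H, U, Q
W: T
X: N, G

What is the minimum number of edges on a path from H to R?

Level 0: H
Level 1: K, L, N, V
Level 2: I, M, O, P, Q, R, S, T, U, X
Level 3: G, J, W
R first appears at level 2.

2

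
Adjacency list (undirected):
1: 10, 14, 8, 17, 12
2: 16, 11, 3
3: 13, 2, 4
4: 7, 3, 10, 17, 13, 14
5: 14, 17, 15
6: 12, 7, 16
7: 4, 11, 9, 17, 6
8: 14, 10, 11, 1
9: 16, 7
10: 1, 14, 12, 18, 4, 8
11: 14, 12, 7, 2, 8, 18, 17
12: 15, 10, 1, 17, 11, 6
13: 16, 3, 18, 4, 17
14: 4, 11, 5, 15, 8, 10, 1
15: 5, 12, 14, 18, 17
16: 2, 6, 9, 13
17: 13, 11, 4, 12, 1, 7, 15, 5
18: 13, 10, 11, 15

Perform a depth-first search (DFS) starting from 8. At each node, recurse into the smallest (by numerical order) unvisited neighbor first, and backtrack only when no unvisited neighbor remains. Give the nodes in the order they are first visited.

8 → 1 → 10 → 4 → 3 → 2 → 11 → 7 → 6 → 12 → 15 → 5 → 14 → 17 → 13 → 16 → 9 → 18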